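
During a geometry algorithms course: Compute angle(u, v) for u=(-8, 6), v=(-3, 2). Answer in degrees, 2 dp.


u.v = 36, |u| = sqrt(100) = 10, |v| = sqrt(13) = 3.6056
cos(theta) = u.v/(|u||v|) = 36/sqrt(1300) = 0.99846
theta = acos(0.99846) = 3.18 degrees

3.18 degrees


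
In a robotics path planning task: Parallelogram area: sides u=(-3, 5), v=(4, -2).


|u x v| = |(-3)*(-2) - 5*4|
= |6 - 20| = 14

14


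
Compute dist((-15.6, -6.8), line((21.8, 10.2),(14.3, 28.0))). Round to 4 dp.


|cross product| = 793.22
|line direction| = sqrt(373.09) = 19.3155
Distance = 793.22/sqrt(373.09) = 41.0664

41.0664


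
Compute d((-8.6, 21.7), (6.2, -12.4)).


dx=14.8, dy=-34.1
d^2 = 14.8^2 + (-34.1)^2 = 1381.85
d = sqrt(1381.85) = 37.1732

37.1732


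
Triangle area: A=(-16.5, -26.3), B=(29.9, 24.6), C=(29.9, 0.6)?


Area = |x_A(y_B-y_C) + x_B(y_C-y_A) + x_C(y_A-y_B)|/2
= |(-396) + 804.31 + (-1521.91)|/2
= 1113.6/2 = 556.8

556.8


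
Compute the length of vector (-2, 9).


|u| = sqrt((-2)^2 + 9^2) = sqrt(85) = 9.2195

9.2195


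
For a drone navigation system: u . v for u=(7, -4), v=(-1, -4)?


u . v = u_x*v_x + u_y*v_y = 7*(-1) + (-4)*(-4)
= (-7) + 16 = 9

9


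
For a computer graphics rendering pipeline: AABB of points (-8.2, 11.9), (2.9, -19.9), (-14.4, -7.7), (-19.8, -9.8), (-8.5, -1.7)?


x range: [-19.8, 2.9]
y range: [-19.9, 11.9]
Bounding box: (-19.8,-19.9) to (2.9,11.9)

(-19.8,-19.9) to (2.9,11.9)


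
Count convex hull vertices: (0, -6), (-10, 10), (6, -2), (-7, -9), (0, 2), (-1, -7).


Convex hull vertices (CCW): (-10, 10), (-7, -9), (-1, -7), (6, -2)
Count = 4

4


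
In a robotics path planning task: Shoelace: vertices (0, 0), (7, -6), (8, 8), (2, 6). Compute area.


Shoelace sum: (0*(-6) - 7*0) + (7*8 - 8*(-6)) + (8*6 - 2*8) + (2*0 - 0*6)
= 136
Area = |136|/2 = 68

68


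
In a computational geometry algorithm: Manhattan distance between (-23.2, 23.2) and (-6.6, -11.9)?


|(-23.2)-(-6.6)| + |23.2-(-11.9)| = 16.6 + 35.1 = 51.7

51.7


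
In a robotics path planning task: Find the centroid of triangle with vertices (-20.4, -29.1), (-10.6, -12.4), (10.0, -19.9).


Centroid = ((x_A+x_B+x_C)/3, (y_A+y_B+y_C)/3)
= (((-20.4)+(-10.6)+10)/3, ((-29.1)+(-12.4)+(-19.9))/3)
= (-7, -20.4667)

(-7, -20.4667)


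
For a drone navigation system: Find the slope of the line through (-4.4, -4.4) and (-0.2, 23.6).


slope = (y2-y1)/(x2-x1) = (23.6-(-4.4))/((-0.2)-(-4.4)) = 28/4.2 = 6.6667

6.6667


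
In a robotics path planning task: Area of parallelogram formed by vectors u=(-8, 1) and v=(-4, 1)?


|u x v| = |(-8)*1 - 1*(-4)|
= |(-8) - (-4)| = 4

4


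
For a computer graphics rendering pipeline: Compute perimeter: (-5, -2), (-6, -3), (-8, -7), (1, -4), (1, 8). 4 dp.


Sides: (-5, -2)->(-6, -3): sqrt(2) = 1.414214, (-6, -3)->(-8, -7): sqrt(20) = 4.472136, (-8, -7)->(1, -4): sqrt(90) = 9.486833, (1, -4)->(1, 8): sqrt(144) = 12, (1, 8)->(-5, -2): sqrt(136) = 11.661904
Sum = 39.035087
Perimeter = 39.0351

39.0351


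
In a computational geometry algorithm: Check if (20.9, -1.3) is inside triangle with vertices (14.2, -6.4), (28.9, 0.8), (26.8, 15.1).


Cross products: AB x AP = 26.73, BC x BP = 118.81, CA x CP = 79.79
All same sign? yes

Yes, inside


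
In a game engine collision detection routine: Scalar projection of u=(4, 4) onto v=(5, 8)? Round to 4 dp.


u.v = 52, |v| = sqrt(89) = 9.434
Scalar projection = u.v / |v| = 52 / sqrt(89) = 5.512

5.512


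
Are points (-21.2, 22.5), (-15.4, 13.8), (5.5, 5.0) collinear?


Cross product: ((-15.4)-(-21.2))*(5-22.5) - (13.8-22.5)*(5.5-(-21.2))
= 130.79

No, not collinear


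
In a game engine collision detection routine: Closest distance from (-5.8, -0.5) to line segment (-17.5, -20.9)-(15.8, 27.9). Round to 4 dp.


Project P onto AB: t = 0.3968 (clamped to [0,1])
Closest point on segment: (-4.285, -1.5338)
Distance: 1.8342

1.8342


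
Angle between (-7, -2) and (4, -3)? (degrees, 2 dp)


u.v = -22, |u| = sqrt(53) = 7.2801, |v| = sqrt(25) = 5
cos(theta) = u.v/(|u||v|) = -22/sqrt(1325) = -0.604386
theta = acos(-0.604386) = 127.18 degrees

127.18 degrees


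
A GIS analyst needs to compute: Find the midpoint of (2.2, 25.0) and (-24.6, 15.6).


M = ((2.2+(-24.6))/2, (25+15.6)/2)
= (-11.2, 20.3)

(-11.2, 20.3)


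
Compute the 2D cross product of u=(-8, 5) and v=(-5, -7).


u x v = u_x*v_y - u_y*v_x = (-8)*(-7) - 5*(-5)
= 56 - (-25) = 81

81


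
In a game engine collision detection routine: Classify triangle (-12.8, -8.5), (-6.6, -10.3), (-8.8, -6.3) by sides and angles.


Side lengths squared: AB^2=41.68, BC^2=20.84, CA^2=20.84
Sorted: [20.84, 20.84, 41.68]
By sides: Isosceles, By angles: Right

Isosceles, Right


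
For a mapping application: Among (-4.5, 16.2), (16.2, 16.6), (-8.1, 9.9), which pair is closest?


d(P0,P1) = 20.7039, d(P0,P2) = 7.256, d(P1,P2) = 25.2067
Closest: P0 and P2

Closest pair: (-4.5, 16.2) and (-8.1, 9.9), distance = 7.256


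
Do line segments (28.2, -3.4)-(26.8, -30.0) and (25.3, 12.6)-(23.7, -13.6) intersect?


Cross products: d1=101.58, d2=107.46, d3=-99.54, d4=-105.42
d1*d2 < 0 and d3*d4 < 0? no

No, they don't intersect


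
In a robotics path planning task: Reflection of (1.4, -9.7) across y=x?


Reflection over y=x: (x,y) -> (y,x)
(1.4, -9.7) -> (-9.7, 1.4)

(-9.7, 1.4)


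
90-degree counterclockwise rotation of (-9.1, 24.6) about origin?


90° CCW: (x,y) -> (-y, x)
(-9.1,24.6) -> (-24.6, -9.1)

(-24.6, -9.1)


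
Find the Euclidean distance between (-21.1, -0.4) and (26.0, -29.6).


dx=47.1, dy=-29.2
d^2 = 47.1^2 + (-29.2)^2 = 3071.05
d = sqrt(3071.05) = 55.4171

55.4171


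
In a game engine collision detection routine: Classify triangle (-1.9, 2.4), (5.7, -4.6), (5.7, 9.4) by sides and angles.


Side lengths squared: AB^2=106.76, BC^2=196, CA^2=106.76
Sorted: [106.76, 106.76, 196]
By sides: Isosceles, By angles: Acute

Isosceles, Acute


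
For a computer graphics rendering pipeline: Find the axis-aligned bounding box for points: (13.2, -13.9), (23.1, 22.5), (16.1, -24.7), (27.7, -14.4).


x range: [13.2, 27.7]
y range: [-24.7, 22.5]
Bounding box: (13.2,-24.7) to (27.7,22.5)

(13.2,-24.7) to (27.7,22.5)


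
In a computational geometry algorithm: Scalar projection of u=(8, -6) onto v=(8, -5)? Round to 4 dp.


u.v = 94, |v| = sqrt(89) = 9.434
Scalar projection = u.v / |v| = 94 / sqrt(89) = 9.964

9.964


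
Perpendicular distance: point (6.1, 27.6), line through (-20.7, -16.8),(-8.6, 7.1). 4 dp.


|cross product| = 103.28
|line direction| = sqrt(717.62) = 26.7884
Distance = 103.28/sqrt(717.62) = 3.8554

3.8554


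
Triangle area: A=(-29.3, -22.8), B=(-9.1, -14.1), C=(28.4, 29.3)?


Area = |x_A(y_B-y_C) + x_B(y_C-y_A) + x_C(y_A-y_B)|/2
= |1271.62 + (-474.11) + (-247.08)|/2
= 550.43/2 = 275.215

275.215


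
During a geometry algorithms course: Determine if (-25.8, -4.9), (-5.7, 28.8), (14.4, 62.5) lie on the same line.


Cross product: ((-5.7)-(-25.8))*(62.5-(-4.9)) - (28.8-(-4.9))*(14.4-(-25.8))
= 0

Yes, collinear


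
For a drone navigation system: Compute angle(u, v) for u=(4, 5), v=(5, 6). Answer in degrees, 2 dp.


u.v = 50, |u| = sqrt(41) = 6.4031, |v| = sqrt(61) = 7.8102
cos(theta) = u.v/(|u||v|) = 50/sqrt(2501) = 0.9998
theta = acos(0.9998) = 1.15 degrees

1.15 degrees


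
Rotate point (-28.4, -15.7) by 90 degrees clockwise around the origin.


90° CW: (x,y) -> (y, -x)
(-28.4,-15.7) -> (-15.7, 28.4)

(-15.7, 28.4)


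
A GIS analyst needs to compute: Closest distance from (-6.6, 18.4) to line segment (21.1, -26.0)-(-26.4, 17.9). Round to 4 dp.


Project P onto AB: t = 0.7804 (clamped to [0,1])
Closest point on segment: (-15.9706, 8.261)
Distance: 13.806

13.806


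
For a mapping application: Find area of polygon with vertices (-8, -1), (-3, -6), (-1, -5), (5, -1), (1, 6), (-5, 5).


Shoelace sum: ((-8)*(-6) - (-3)*(-1)) + ((-3)*(-5) - (-1)*(-6)) + ((-1)*(-1) - 5*(-5)) + (5*6 - 1*(-1)) + (1*5 - (-5)*6) + ((-5)*(-1) - (-8)*5)
= 191
Area = |191|/2 = 95.5

95.5


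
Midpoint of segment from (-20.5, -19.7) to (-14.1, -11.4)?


M = (((-20.5)+(-14.1))/2, ((-19.7)+(-11.4))/2)
= (-17.3, -15.55)

(-17.3, -15.55)


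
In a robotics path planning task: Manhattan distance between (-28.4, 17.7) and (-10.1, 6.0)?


|(-28.4)-(-10.1)| + |17.7-6| = 18.3 + 11.7 = 30

30


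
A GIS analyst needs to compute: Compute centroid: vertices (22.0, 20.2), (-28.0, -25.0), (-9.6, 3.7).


Centroid = ((x_A+x_B+x_C)/3, (y_A+y_B+y_C)/3)
= ((22+(-28)+(-9.6))/3, (20.2+(-25)+3.7)/3)
= (-5.2, -0.3667)

(-5.2, -0.3667)


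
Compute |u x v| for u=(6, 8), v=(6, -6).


|u x v| = |6*(-6) - 8*6|
= |(-36) - 48| = 84

84


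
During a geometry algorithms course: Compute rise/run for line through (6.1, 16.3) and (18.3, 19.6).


slope = (y2-y1)/(x2-x1) = (19.6-16.3)/(18.3-6.1) = 3.3/12.2 = 0.2705

0.2705


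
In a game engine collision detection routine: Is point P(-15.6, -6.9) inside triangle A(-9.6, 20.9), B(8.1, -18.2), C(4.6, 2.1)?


Cross products: AB x AP = -726.66, BC x BP = 441.56, CA x CP = 507.56
All same sign? no

No, outside


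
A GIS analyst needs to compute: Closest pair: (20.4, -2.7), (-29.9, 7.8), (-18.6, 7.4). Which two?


d(P0,P1) = 51.3842, d(P0,P2) = 40.2866, d(P1,P2) = 11.3071
Closest: P1 and P2

Closest pair: (-29.9, 7.8) and (-18.6, 7.4), distance = 11.3071


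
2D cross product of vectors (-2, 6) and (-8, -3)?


u x v = u_x*v_y - u_y*v_x = (-2)*(-3) - 6*(-8)
= 6 - (-48) = 54

54


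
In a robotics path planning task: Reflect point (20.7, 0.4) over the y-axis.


Reflection over y-axis: (x,y) -> (-x,y)
(20.7, 0.4) -> (-20.7, 0.4)

(-20.7, 0.4)


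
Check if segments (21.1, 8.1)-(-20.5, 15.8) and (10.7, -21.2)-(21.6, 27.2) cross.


Cross products: d1=-183.99, d2=1913.38, d3=1298.96, d4=-798.41
d1*d2 < 0 and d3*d4 < 0? yes

Yes, they intersect


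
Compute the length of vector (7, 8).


|u| = sqrt(7^2 + 8^2) = sqrt(113) = 10.6301

10.6301


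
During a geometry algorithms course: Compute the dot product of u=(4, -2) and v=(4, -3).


u . v = u_x*v_x + u_y*v_y = 4*4 + (-2)*(-3)
= 16 + 6 = 22

22


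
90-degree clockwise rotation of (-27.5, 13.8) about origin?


90° CW: (x,y) -> (y, -x)
(-27.5,13.8) -> (13.8, 27.5)

(13.8, 27.5)


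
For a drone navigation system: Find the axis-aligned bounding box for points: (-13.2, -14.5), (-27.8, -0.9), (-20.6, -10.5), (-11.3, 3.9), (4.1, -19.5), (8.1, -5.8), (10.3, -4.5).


x range: [-27.8, 10.3]
y range: [-19.5, 3.9]
Bounding box: (-27.8,-19.5) to (10.3,3.9)

(-27.8,-19.5) to (10.3,3.9)


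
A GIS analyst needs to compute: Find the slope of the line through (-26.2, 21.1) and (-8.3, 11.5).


slope = (y2-y1)/(x2-x1) = (11.5-21.1)/((-8.3)-(-26.2)) = (-9.6)/17.9 = -0.5363

-0.5363


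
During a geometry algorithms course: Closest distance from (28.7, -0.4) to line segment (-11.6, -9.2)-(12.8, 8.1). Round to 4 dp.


Project P onto AB: t = 1 (clamped to [0,1])
Closest point on segment: (12.8, 8.1)
Distance: 18.0294

18.0294


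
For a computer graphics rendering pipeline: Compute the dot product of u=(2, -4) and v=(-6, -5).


u . v = u_x*v_x + u_y*v_y = 2*(-6) + (-4)*(-5)
= (-12) + 20 = 8

8


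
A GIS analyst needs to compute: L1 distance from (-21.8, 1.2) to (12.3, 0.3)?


|(-21.8)-12.3| + |1.2-0.3| = 34.1 + 0.9 = 35

35


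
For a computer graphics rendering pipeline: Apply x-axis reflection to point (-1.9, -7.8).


Reflection over x-axis: (x,y) -> (x,-y)
(-1.9, -7.8) -> (-1.9, 7.8)

(-1.9, 7.8)


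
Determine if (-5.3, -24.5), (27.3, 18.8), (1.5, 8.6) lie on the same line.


Cross product: (27.3-(-5.3))*(8.6-(-24.5)) - (18.8-(-24.5))*(1.5-(-5.3))
= 784.62

No, not collinear


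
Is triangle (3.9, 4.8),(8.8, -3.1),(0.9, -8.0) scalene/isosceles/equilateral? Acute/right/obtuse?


Side lengths squared: AB^2=86.42, BC^2=86.42, CA^2=172.84
Sorted: [86.42, 86.42, 172.84]
By sides: Isosceles, By angles: Right

Isosceles, Right


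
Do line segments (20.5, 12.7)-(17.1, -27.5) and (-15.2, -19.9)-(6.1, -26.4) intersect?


Cross products: d1=926.43, d2=48.07, d3=-1324.3, d4=-445.94
d1*d2 < 0 and d3*d4 < 0? no

No, they don't intersect


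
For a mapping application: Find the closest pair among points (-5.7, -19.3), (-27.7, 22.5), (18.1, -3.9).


d(P0,P1) = 47.236, d(P0,P2) = 28.3478, d(P1,P2) = 52.864
Closest: P0 and P2

Closest pair: (-5.7, -19.3) and (18.1, -3.9), distance = 28.3478


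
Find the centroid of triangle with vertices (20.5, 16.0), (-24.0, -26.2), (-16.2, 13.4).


Centroid = ((x_A+x_B+x_C)/3, (y_A+y_B+y_C)/3)
= ((20.5+(-24)+(-16.2))/3, (16+(-26.2)+13.4)/3)
= (-6.5667, 1.0667)

(-6.5667, 1.0667)


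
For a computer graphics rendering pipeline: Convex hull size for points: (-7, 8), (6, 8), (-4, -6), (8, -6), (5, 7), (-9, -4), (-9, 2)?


Convex hull vertices (CCW): (-9, -4), (-4, -6), (8, -6), (6, 8), (-7, 8), (-9, 2)
Count = 6

6


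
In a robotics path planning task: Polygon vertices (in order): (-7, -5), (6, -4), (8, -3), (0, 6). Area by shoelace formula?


Shoelace sum: ((-7)*(-4) - 6*(-5)) + (6*(-3) - 8*(-4)) + (8*6 - 0*(-3)) + (0*(-5) - (-7)*6)
= 162
Area = |162|/2 = 81

81


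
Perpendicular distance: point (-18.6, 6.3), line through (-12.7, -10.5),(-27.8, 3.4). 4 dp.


|cross product| = 171.67
|line direction| = sqrt(421.22) = 20.5236
Distance = 171.67/sqrt(421.22) = 8.3645

8.3645


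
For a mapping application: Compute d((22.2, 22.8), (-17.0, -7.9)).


dx=-39.2, dy=-30.7
d^2 = (-39.2)^2 + (-30.7)^2 = 2479.13
d = sqrt(2479.13) = 49.7909

49.7909


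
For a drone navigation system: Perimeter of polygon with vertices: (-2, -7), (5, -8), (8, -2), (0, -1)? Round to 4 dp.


Sides: (-2, -7)->(5, -8): sqrt(50) = 7.071068, (5, -8)->(8, -2): sqrt(45) = 6.708204, (8, -2)->(0, -1): sqrt(65) = 8.062258, (0, -1)->(-2, -7): sqrt(40) = 6.324555
Sum = 28.166085
Perimeter = 28.1661

28.1661


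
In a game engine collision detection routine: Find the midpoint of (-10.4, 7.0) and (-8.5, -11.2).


M = (((-10.4)+(-8.5))/2, (7+(-11.2))/2)
= (-9.45, -2.1)

(-9.45, -2.1)


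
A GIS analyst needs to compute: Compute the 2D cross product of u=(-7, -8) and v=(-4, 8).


u x v = u_x*v_y - u_y*v_x = (-7)*8 - (-8)*(-4)
= (-56) - 32 = -88

-88


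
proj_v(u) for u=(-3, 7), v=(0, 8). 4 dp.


u.v = 56, |v| = sqrt(64) = 8
Scalar projection = u.v / |v| = 56 / sqrt(64) = 7

7


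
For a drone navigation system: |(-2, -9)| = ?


|u| = sqrt((-2)^2 + (-9)^2) = sqrt(85) = 9.2195

9.2195


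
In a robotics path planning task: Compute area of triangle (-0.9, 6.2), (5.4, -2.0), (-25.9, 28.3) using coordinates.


Area = |x_A(y_B-y_C) + x_B(y_C-y_A) + x_C(y_A-y_B)|/2
= |27.27 + 119.34 + (-212.38)|/2
= 65.77/2 = 32.885

32.885


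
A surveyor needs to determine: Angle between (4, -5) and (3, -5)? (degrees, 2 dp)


u.v = 37, |u| = sqrt(41) = 6.4031, |v| = sqrt(34) = 5.831
cos(theta) = u.v/(|u||v|) = 37/sqrt(1394) = 0.990992
theta = acos(0.990992) = 7.7 degrees

7.7 degrees


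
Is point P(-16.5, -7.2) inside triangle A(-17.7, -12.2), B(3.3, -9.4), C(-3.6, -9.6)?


Cross products: AB x AP = 101.64, BC x BP = -19.14, CA x CP = -67.38
All same sign? no

No, outside


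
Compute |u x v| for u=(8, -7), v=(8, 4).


|u x v| = |8*4 - (-7)*8|
= |32 - (-56)| = 88

88


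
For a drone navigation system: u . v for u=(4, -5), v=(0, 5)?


u . v = u_x*v_x + u_y*v_y = 4*0 + (-5)*5
= 0 + (-25) = -25

-25


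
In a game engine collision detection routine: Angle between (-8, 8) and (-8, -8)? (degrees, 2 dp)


u.v = 0, |u| = sqrt(128) = 11.3137, |v| = sqrt(128) = 11.3137
cos(theta) = u.v/(|u||v|) = 0/sqrt(16384) = 0
theta = acos(0) = 90 degrees

90 degrees


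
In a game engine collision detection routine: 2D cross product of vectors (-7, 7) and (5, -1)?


u x v = u_x*v_y - u_y*v_x = (-7)*(-1) - 7*5
= 7 - 35 = -28

-28


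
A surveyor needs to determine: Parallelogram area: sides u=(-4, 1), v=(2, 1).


|u x v| = |(-4)*1 - 1*2|
= |(-4) - 2| = 6

6


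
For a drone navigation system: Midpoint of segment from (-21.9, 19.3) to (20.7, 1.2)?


M = (((-21.9)+20.7)/2, (19.3+1.2)/2)
= (-0.6, 10.25)

(-0.6, 10.25)


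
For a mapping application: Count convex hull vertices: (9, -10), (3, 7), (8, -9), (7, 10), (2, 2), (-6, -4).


Convex hull vertices (CCW): (-6, -4), (9, -10), (7, 10), (3, 7)
Count = 4

4


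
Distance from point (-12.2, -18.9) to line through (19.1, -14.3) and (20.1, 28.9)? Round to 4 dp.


|cross product| = 1347.56
|line direction| = sqrt(1867.24) = 43.2116
Distance = 1347.56/sqrt(1867.24) = 31.1852

31.1852


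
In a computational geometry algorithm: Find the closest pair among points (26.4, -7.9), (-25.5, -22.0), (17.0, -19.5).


d(P0,P1) = 53.7812, d(P0,P2) = 14.9305, d(P1,P2) = 42.5735
Closest: P0 and P2

Closest pair: (26.4, -7.9) and (17.0, -19.5), distance = 14.9305


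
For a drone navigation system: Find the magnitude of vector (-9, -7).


|u| = sqrt((-9)^2 + (-7)^2) = sqrt(130) = 11.4018

11.4018


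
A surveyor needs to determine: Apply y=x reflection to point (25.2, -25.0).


Reflection over y=x: (x,y) -> (y,x)
(25.2, -25) -> (-25, 25.2)

(-25, 25.2)


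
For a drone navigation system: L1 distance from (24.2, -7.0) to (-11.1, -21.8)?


|24.2-(-11.1)| + |(-7)-(-21.8)| = 35.3 + 14.8 = 50.1

50.1


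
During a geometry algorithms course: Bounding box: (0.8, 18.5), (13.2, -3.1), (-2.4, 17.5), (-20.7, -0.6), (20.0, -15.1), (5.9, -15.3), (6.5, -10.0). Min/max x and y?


x range: [-20.7, 20]
y range: [-15.3, 18.5]
Bounding box: (-20.7,-15.3) to (20,18.5)

(-20.7,-15.3) to (20,18.5)


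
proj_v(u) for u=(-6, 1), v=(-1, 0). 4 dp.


u.v = 6, |v| = sqrt(1) = 1
Scalar projection = u.v / |v| = 6 / sqrt(1) = 6

6


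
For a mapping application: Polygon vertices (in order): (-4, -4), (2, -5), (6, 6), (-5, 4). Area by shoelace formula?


Shoelace sum: ((-4)*(-5) - 2*(-4)) + (2*6 - 6*(-5)) + (6*4 - (-5)*6) + ((-5)*(-4) - (-4)*4)
= 160
Area = |160|/2 = 80

80


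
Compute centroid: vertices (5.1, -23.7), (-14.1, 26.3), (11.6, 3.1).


Centroid = ((x_A+x_B+x_C)/3, (y_A+y_B+y_C)/3)
= ((5.1+(-14.1)+11.6)/3, ((-23.7)+26.3+3.1)/3)
= (0.8667, 1.9)

(0.8667, 1.9)


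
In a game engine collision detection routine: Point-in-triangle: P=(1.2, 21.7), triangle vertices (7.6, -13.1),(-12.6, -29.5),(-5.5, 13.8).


Cross products: AB x AP = -807.92, BC x BP = -234.02, CA x CP = 283.72
All same sign? no

No, outside


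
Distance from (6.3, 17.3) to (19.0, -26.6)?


dx=12.7, dy=-43.9
d^2 = 12.7^2 + (-43.9)^2 = 2088.5
d = sqrt(2088.5) = 45.7001

45.7001


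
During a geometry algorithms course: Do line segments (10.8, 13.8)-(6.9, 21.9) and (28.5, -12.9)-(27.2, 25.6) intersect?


Cross products: d1=646.74, d2=786.36, d3=-39.24, d4=-178.86
d1*d2 < 0 and d3*d4 < 0? no

No, they don't intersect


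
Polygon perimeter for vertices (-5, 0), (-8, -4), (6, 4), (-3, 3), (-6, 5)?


Sides: (-5, 0)->(-8, -4): sqrt(25) = 5, (-8, -4)->(6, 4): sqrt(260) = 16.124515, (6, 4)->(-3, 3): sqrt(82) = 9.055385, (-3, 3)->(-6, 5): sqrt(13) = 3.605551, (-6, 5)->(-5, 0): sqrt(26) = 5.09902
Sum = 38.884471
Perimeter = 38.8845

38.8845


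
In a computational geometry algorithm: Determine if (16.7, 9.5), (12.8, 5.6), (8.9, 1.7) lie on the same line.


Cross product: (12.8-16.7)*(1.7-9.5) - (5.6-9.5)*(8.9-16.7)
= 0

Yes, collinear


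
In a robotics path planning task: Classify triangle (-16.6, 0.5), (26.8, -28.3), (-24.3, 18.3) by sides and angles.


Side lengths squared: AB^2=2713, BC^2=4782.77, CA^2=376.13
Sorted: [376.13, 2713, 4782.77]
By sides: Scalene, By angles: Obtuse

Scalene, Obtuse


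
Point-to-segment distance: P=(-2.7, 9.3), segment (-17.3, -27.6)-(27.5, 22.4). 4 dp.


Project P onto AB: t = 0.5545 (clamped to [0,1])
Closest point on segment: (7.5409, 0.1242)
Distance: 13.7503

13.7503


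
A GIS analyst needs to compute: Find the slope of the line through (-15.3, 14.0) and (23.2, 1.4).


slope = (y2-y1)/(x2-x1) = (1.4-14)/(23.2-(-15.3)) = (-12.6)/38.5 = -0.3273

-0.3273


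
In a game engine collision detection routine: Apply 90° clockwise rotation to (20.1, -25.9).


90° CW: (x,y) -> (y, -x)
(20.1,-25.9) -> (-25.9, -20.1)

(-25.9, -20.1)


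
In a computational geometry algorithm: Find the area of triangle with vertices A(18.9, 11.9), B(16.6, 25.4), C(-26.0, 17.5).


Area = |x_A(y_B-y_C) + x_B(y_C-y_A) + x_C(y_A-y_B)|/2
= |149.31 + 92.96 + 351|/2
= 593.27/2 = 296.635

296.635


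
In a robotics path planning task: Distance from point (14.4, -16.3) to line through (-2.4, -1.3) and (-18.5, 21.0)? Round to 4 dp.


|cross product| = 133.14
|line direction| = sqrt(756.5) = 27.5045
Distance = 133.14/sqrt(756.5) = 4.8407

4.8407


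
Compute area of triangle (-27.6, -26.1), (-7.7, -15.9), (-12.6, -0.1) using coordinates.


Area = |x_A(y_B-y_C) + x_B(y_C-y_A) + x_C(y_A-y_B)|/2
= |436.08 + (-200.2) + 128.52|/2
= 364.4/2 = 182.2

182.2


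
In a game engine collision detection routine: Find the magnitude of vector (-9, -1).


|u| = sqrt((-9)^2 + (-1)^2) = sqrt(82) = 9.0554

9.0554


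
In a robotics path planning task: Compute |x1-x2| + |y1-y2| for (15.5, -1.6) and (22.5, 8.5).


|15.5-22.5| + |(-1.6)-8.5| = 7 + 10.1 = 17.1

17.1


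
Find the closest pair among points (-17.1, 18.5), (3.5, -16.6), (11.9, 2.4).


d(P0,P1) = 40.6985, d(P0,P2) = 33.1694, d(P1,P2) = 20.774
Closest: P1 and P2

Closest pair: (3.5, -16.6) and (11.9, 2.4), distance = 20.774


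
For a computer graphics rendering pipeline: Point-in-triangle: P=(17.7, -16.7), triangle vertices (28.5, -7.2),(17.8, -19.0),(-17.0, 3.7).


Cross products: AB x AP = -25.79, BC x BP = -77.77, CA x CP = -549.97
All same sign? yes

Yes, inside


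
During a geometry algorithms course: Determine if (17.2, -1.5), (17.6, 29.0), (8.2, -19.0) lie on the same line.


Cross product: (17.6-17.2)*((-19)-(-1.5)) - (29-(-1.5))*(8.2-17.2)
= 267.5

No, not collinear


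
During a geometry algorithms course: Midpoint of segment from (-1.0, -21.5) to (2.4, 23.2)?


M = (((-1)+2.4)/2, ((-21.5)+23.2)/2)
= (0.7, 0.85)

(0.7, 0.85)


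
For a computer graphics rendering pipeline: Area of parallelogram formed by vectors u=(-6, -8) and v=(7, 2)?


|u x v| = |(-6)*2 - (-8)*7|
= |(-12) - (-56)| = 44

44


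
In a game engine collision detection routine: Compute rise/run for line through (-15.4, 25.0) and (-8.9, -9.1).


slope = (y2-y1)/(x2-x1) = ((-9.1)-25)/((-8.9)-(-15.4)) = (-34.1)/6.5 = -5.2462

-5.2462


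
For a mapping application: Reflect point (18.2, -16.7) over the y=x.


Reflection over y=x: (x,y) -> (y,x)
(18.2, -16.7) -> (-16.7, 18.2)

(-16.7, 18.2)


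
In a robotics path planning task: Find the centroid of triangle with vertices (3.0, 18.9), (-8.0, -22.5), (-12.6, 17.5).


Centroid = ((x_A+x_B+x_C)/3, (y_A+y_B+y_C)/3)
= ((3+(-8)+(-12.6))/3, (18.9+(-22.5)+17.5)/3)
= (-5.8667, 4.6333)

(-5.8667, 4.6333)


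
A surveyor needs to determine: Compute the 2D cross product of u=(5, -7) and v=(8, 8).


u x v = u_x*v_y - u_y*v_x = 5*8 - (-7)*8
= 40 - (-56) = 96

96


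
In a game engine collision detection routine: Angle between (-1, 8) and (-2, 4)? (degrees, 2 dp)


u.v = 34, |u| = sqrt(65) = 8.0623, |v| = sqrt(20) = 4.4721
cos(theta) = u.v/(|u||v|) = 34/sqrt(1300) = 0.94299
theta = acos(0.94299) = 19.44 degrees

19.44 degrees


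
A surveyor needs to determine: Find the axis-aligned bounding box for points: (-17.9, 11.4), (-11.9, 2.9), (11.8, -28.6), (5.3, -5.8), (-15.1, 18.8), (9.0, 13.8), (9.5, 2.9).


x range: [-17.9, 11.8]
y range: [-28.6, 18.8]
Bounding box: (-17.9,-28.6) to (11.8,18.8)

(-17.9,-28.6) to (11.8,18.8)


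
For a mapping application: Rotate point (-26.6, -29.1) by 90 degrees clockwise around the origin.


90° CW: (x,y) -> (y, -x)
(-26.6,-29.1) -> (-29.1, 26.6)

(-29.1, 26.6)


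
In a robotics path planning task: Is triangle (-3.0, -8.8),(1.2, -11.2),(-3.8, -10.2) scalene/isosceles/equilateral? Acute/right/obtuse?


Side lengths squared: AB^2=23.4, BC^2=26, CA^2=2.6
Sorted: [2.6, 23.4, 26]
By sides: Scalene, By angles: Right

Scalene, Right


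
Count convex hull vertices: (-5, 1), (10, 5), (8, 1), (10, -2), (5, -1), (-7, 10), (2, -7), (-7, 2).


Convex hull vertices (CCW): (-7, 2), (2, -7), (10, -2), (10, 5), (-7, 10)
Count = 5

5


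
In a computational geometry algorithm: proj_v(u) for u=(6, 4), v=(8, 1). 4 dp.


u.v = 52, |v| = sqrt(65) = 8.0623
Scalar projection = u.v / |v| = 52 / sqrt(65) = 6.4498

6.4498


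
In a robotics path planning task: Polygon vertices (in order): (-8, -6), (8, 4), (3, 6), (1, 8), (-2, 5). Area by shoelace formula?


Shoelace sum: ((-8)*4 - 8*(-6)) + (8*6 - 3*4) + (3*8 - 1*6) + (1*5 - (-2)*8) + ((-2)*(-6) - (-8)*5)
= 143
Area = |143|/2 = 71.5

71.5


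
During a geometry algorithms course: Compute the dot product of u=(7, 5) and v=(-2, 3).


u . v = u_x*v_x + u_y*v_y = 7*(-2) + 5*3
= (-14) + 15 = 1

1


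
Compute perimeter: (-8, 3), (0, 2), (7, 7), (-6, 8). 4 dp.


Sides: (-8, 3)->(0, 2): sqrt(65) = 8.062258, (0, 2)->(7, 7): sqrt(74) = 8.602325, (7, 7)->(-6, 8): sqrt(170) = 13.038405, (-6, 8)->(-8, 3): sqrt(29) = 5.385165
Sum = 35.088153
Perimeter = 35.0882

35.0882


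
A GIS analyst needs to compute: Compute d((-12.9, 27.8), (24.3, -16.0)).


dx=37.2, dy=-43.8
d^2 = 37.2^2 + (-43.8)^2 = 3302.28
d = sqrt(3302.28) = 57.4655

57.4655


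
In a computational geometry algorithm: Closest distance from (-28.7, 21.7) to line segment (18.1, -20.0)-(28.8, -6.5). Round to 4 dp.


Project P onto AB: t = 0.2096 (clamped to [0,1])
Closest point on segment: (20.3425, -17.1707)
Distance: 62.5787

62.5787


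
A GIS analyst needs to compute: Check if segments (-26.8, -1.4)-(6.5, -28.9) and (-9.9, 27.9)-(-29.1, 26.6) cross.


Cross products: d1=540.59, d2=1111.88, d3=1440.44, d4=869.15
d1*d2 < 0 and d3*d4 < 0? no

No, they don't intersect


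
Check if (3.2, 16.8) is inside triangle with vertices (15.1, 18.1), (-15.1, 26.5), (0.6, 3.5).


Cross products: AB x AP = 139.22, BC x BP = 268.61, CA x CP = 154.89
All same sign? yes

Yes, inside


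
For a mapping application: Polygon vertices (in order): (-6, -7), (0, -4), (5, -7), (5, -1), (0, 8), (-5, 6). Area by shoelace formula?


Shoelace sum: ((-6)*(-4) - 0*(-7)) + (0*(-7) - 5*(-4)) + (5*(-1) - 5*(-7)) + (5*8 - 0*(-1)) + (0*6 - (-5)*8) + ((-5)*(-7) - (-6)*6)
= 225
Area = |225|/2 = 112.5

112.5


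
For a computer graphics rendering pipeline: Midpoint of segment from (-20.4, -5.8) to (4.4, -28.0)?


M = (((-20.4)+4.4)/2, ((-5.8)+(-28))/2)
= (-8, -16.9)

(-8, -16.9)


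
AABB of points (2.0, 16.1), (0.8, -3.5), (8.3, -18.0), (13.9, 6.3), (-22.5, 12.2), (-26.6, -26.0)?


x range: [-26.6, 13.9]
y range: [-26, 16.1]
Bounding box: (-26.6,-26) to (13.9,16.1)

(-26.6,-26) to (13.9,16.1)


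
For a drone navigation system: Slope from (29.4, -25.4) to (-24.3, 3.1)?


slope = (y2-y1)/(x2-x1) = (3.1-(-25.4))/((-24.3)-29.4) = 28.5/(-53.7) = -0.5307

-0.5307


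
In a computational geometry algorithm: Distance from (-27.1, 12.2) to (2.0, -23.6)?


dx=29.1, dy=-35.8
d^2 = 29.1^2 + (-35.8)^2 = 2128.45
d = sqrt(2128.45) = 46.1351

46.1351


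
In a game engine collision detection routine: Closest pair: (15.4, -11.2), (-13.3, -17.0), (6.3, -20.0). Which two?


d(P0,P1) = 29.2802, d(P0,P2) = 12.659, d(P1,P2) = 19.8283
Closest: P0 and P2

Closest pair: (15.4, -11.2) and (6.3, -20.0), distance = 12.659


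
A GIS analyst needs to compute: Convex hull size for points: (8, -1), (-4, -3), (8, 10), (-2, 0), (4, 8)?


Convex hull vertices (CCW): (-4, -3), (8, -1), (8, 10), (4, 8), (-2, 0)
Count = 5

5


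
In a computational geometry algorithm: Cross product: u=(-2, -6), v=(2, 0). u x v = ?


u x v = u_x*v_y - u_y*v_x = (-2)*0 - (-6)*2
= 0 - (-12) = 12

12


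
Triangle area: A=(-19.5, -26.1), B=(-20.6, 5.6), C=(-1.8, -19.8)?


Area = |x_A(y_B-y_C) + x_B(y_C-y_A) + x_C(y_A-y_B)|/2
= |(-495.3) + (-129.78) + 57.06|/2
= 568.02/2 = 284.01

284.01


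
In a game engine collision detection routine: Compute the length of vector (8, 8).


|u| = sqrt(8^2 + 8^2) = sqrt(128) = 11.3137

11.3137


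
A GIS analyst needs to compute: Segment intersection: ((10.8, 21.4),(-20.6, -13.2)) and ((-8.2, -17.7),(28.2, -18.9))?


Cross products: d1=1446.04, d2=148.92, d3=570.34, d4=1867.46
d1*d2 < 0 and d3*d4 < 0? no

No, they don't intersect


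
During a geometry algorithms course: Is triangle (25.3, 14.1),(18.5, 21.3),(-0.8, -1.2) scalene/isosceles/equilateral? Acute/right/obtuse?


Side lengths squared: AB^2=98.08, BC^2=878.74, CA^2=915.3
Sorted: [98.08, 878.74, 915.3]
By sides: Scalene, By angles: Acute

Scalene, Acute


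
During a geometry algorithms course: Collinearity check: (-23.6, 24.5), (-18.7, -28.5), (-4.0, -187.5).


Cross product: ((-18.7)-(-23.6))*((-187.5)-24.5) - ((-28.5)-24.5)*((-4)-(-23.6))
= 0

Yes, collinear


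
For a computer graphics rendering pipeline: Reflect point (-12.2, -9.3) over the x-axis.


Reflection over x-axis: (x,y) -> (x,-y)
(-12.2, -9.3) -> (-12.2, 9.3)

(-12.2, 9.3)


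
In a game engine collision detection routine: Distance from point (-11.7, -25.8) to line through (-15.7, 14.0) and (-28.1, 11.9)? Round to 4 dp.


|cross product| = 501.92
|line direction| = sqrt(158.17) = 12.5766
Distance = 501.92/sqrt(158.17) = 39.9091

39.9091


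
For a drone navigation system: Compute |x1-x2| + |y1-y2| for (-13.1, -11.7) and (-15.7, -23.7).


|(-13.1)-(-15.7)| + |(-11.7)-(-23.7)| = 2.6 + 12 = 14.6

14.6


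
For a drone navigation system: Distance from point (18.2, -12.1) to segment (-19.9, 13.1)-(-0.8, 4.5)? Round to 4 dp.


Project P onto AB: t = 1 (clamped to [0,1])
Closest point on segment: (-0.8, 4.5)
Distance: 25.2301

25.2301


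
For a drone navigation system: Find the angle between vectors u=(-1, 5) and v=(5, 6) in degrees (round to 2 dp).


u.v = 25, |u| = sqrt(26) = 5.099, |v| = sqrt(61) = 7.8102
cos(theta) = u.v/(|u||v|) = 25/sqrt(1586) = 0.627752
theta = acos(0.627752) = 51.12 degrees

51.12 degrees


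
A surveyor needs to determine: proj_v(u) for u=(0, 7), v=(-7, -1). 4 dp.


u.v = -7, |v| = sqrt(50) = 7.0711
Scalar projection = u.v / |v| = -7 / sqrt(50) = -0.9899

-0.9899


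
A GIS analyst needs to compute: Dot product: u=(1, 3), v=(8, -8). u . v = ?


u . v = u_x*v_x + u_y*v_y = 1*8 + 3*(-8)
= 8 + (-24) = -16

-16


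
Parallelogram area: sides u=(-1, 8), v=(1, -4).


|u x v| = |(-1)*(-4) - 8*1|
= |4 - 8| = 4

4


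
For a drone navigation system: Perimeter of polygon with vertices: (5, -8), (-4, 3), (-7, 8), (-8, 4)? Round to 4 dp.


Sides: (5, -8)->(-4, 3): sqrt(202) = 14.21267, (-4, 3)->(-7, 8): sqrt(34) = 5.830952, (-7, 8)->(-8, 4): sqrt(17) = 4.123106, (-8, 4)->(5, -8): sqrt(313) = 17.691806
Sum = 41.858534
Perimeter = 41.8585

41.8585


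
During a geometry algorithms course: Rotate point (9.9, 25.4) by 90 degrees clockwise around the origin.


90° CW: (x,y) -> (y, -x)
(9.9,25.4) -> (25.4, -9.9)

(25.4, -9.9)


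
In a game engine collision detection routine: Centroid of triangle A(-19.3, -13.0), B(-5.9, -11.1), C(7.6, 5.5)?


Centroid = ((x_A+x_B+x_C)/3, (y_A+y_B+y_C)/3)
= (((-19.3)+(-5.9)+7.6)/3, ((-13)+(-11.1)+5.5)/3)
= (-5.8667, -6.2)

(-5.8667, -6.2)


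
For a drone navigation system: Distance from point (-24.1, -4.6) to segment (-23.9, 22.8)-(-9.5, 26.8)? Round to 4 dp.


Project P onto AB: t = 0 (clamped to [0,1])
Closest point on segment: (-23.9, 22.8)
Distance: 27.4007

27.4007


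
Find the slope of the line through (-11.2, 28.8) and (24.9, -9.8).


slope = (y2-y1)/(x2-x1) = ((-9.8)-28.8)/(24.9-(-11.2)) = (-38.6)/36.1 = -1.0693

-1.0693


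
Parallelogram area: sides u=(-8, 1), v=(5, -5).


|u x v| = |(-8)*(-5) - 1*5|
= |40 - 5| = 35

35


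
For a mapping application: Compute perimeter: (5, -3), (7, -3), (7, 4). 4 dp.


Sides: (5, -3)->(7, -3): sqrt(4) = 2, (7, -3)->(7, 4): sqrt(49) = 7, (7, 4)->(5, -3): sqrt(53) = 7.28011
Sum = 16.28011
Perimeter = 16.2801

16.2801


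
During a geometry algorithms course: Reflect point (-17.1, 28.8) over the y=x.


Reflection over y=x: (x,y) -> (y,x)
(-17.1, 28.8) -> (28.8, -17.1)

(28.8, -17.1)


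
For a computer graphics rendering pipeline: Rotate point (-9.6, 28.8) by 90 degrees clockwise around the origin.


90° CW: (x,y) -> (y, -x)
(-9.6,28.8) -> (28.8, 9.6)

(28.8, 9.6)


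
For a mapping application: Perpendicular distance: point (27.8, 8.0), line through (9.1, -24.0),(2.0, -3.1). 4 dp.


|cross product| = 618.03
|line direction| = sqrt(487.22) = 22.0731
Distance = 618.03/sqrt(487.22) = 27.9993

27.9993


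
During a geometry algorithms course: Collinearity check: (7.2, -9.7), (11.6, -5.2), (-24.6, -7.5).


Cross product: (11.6-7.2)*((-7.5)-(-9.7)) - ((-5.2)-(-9.7))*((-24.6)-7.2)
= 152.78

No, not collinear


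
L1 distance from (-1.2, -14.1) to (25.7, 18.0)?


|(-1.2)-25.7| + |(-14.1)-18| = 26.9 + 32.1 = 59

59


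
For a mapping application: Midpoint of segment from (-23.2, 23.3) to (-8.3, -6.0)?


M = (((-23.2)+(-8.3))/2, (23.3+(-6))/2)
= (-15.75, 8.65)

(-15.75, 8.65)


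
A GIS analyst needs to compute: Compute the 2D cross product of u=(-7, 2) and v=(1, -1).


u x v = u_x*v_y - u_y*v_x = (-7)*(-1) - 2*1
= 7 - 2 = 5

5


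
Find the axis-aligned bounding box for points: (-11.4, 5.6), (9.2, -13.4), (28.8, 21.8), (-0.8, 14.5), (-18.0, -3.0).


x range: [-18, 28.8]
y range: [-13.4, 21.8]
Bounding box: (-18,-13.4) to (28.8,21.8)

(-18,-13.4) to (28.8,21.8)


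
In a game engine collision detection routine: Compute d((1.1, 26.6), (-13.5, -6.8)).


dx=-14.6, dy=-33.4
d^2 = (-14.6)^2 + (-33.4)^2 = 1328.72
d = sqrt(1328.72) = 36.4516

36.4516


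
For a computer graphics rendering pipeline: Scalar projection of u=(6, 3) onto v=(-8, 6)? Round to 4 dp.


u.v = -30, |v| = sqrt(100) = 10
Scalar projection = u.v / |v| = -30 / sqrt(100) = -3

-3


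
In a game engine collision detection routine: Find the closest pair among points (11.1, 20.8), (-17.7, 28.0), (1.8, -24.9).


d(P0,P1) = 29.6864, d(P0,P2) = 46.6367, d(P1,P2) = 56.3796
Closest: P0 and P1

Closest pair: (11.1, 20.8) and (-17.7, 28.0), distance = 29.6864


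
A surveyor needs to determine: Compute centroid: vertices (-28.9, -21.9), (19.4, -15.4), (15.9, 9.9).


Centroid = ((x_A+x_B+x_C)/3, (y_A+y_B+y_C)/3)
= (((-28.9)+19.4+15.9)/3, ((-21.9)+(-15.4)+9.9)/3)
= (2.1333, -9.1333)

(2.1333, -9.1333)


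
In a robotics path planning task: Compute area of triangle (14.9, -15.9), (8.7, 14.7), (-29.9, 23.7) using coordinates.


Area = |x_A(y_B-y_C) + x_B(y_C-y_A) + x_C(y_A-y_B)|/2
= |(-134.1) + 344.52 + 914.94|/2
= 1125.36/2 = 562.68

562.68


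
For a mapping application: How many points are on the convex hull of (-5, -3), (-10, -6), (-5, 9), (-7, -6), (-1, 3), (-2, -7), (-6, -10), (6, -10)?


Convex hull vertices (CCW): (-10, -6), (-6, -10), (6, -10), (-1, 3), (-5, 9)
Count = 5

5


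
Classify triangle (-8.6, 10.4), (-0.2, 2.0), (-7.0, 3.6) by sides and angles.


Side lengths squared: AB^2=141.12, BC^2=48.8, CA^2=48.8
Sorted: [48.8, 48.8, 141.12]
By sides: Isosceles, By angles: Obtuse

Isosceles, Obtuse


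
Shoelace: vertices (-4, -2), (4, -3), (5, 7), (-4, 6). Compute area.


Shoelace sum: ((-4)*(-3) - 4*(-2)) + (4*7 - 5*(-3)) + (5*6 - (-4)*7) + ((-4)*(-2) - (-4)*6)
= 153
Area = |153|/2 = 76.5

76.5


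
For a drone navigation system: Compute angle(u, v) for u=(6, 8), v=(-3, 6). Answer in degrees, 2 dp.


u.v = 30, |u| = sqrt(100) = 10, |v| = sqrt(45) = 6.7082
cos(theta) = u.v/(|u||v|) = 30/sqrt(4500) = 0.447214
theta = acos(0.447214) = 63.43 degrees

63.43 degrees


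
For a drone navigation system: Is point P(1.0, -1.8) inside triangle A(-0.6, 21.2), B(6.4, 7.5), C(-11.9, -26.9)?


Cross products: AB x AP = -139.08, BC x BP = -15.57, CA x CP = -336.86
All same sign? yes

Yes, inside


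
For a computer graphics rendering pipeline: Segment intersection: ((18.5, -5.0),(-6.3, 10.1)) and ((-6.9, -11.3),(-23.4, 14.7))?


Cross products: d1=-764.35, d2=-368.7, d3=539.78, d4=144.13
d1*d2 < 0 and d3*d4 < 0? no

No, they don't intersect


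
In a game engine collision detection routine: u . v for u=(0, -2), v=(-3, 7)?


u . v = u_x*v_x + u_y*v_y = 0*(-3) + (-2)*7
= 0 + (-14) = -14

-14


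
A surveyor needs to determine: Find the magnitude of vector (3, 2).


|u| = sqrt(3^2 + 2^2) = sqrt(13) = 3.6056

3.6056


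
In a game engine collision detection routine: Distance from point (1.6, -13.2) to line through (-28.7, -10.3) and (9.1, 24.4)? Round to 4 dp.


|cross product| = 1161.03
|line direction| = sqrt(2632.93) = 51.3121
Distance = 1161.03/sqrt(2632.93) = 22.6268

22.6268


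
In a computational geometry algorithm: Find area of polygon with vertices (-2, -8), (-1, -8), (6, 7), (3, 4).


Shoelace sum: ((-2)*(-8) - (-1)*(-8)) + ((-1)*7 - 6*(-8)) + (6*4 - 3*7) + (3*(-8) - (-2)*4)
= 36
Area = |36|/2 = 18

18


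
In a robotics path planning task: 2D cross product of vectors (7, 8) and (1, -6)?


u x v = u_x*v_y - u_y*v_x = 7*(-6) - 8*1
= (-42) - 8 = -50

-50


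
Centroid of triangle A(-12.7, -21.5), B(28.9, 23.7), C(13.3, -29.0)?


Centroid = ((x_A+x_B+x_C)/3, (y_A+y_B+y_C)/3)
= (((-12.7)+28.9+13.3)/3, ((-21.5)+23.7+(-29))/3)
= (9.8333, -8.9333)

(9.8333, -8.9333)


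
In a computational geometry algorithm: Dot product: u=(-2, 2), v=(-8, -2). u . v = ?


u . v = u_x*v_x + u_y*v_y = (-2)*(-8) + 2*(-2)
= 16 + (-4) = 12

12


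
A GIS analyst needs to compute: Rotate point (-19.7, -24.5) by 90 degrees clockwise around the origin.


90° CW: (x,y) -> (y, -x)
(-19.7,-24.5) -> (-24.5, 19.7)

(-24.5, 19.7)


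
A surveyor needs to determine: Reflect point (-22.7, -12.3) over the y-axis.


Reflection over y-axis: (x,y) -> (-x,y)
(-22.7, -12.3) -> (22.7, -12.3)

(22.7, -12.3)


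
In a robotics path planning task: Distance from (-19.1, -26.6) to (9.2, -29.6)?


dx=28.3, dy=-3
d^2 = 28.3^2 + (-3)^2 = 809.89
d = sqrt(809.89) = 28.4586

28.4586


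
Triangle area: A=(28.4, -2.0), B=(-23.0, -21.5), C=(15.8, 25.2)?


Area = |x_A(y_B-y_C) + x_B(y_C-y_A) + x_C(y_A-y_B)|/2
= |(-1326.28) + (-625.6) + 308.1|/2
= 1643.78/2 = 821.89

821.89


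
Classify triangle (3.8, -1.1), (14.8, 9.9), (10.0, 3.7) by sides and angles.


Side lengths squared: AB^2=242, BC^2=61.48, CA^2=61.48
Sorted: [61.48, 61.48, 242]
By sides: Isosceles, By angles: Obtuse

Isosceles, Obtuse


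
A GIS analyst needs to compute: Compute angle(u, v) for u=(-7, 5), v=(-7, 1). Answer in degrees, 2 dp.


u.v = 54, |u| = sqrt(74) = 8.6023, |v| = sqrt(50) = 7.0711
cos(theta) = u.v/(|u||v|) = 54/sqrt(3700) = 0.887755
theta = acos(0.887755) = 27.41 degrees

27.41 degrees


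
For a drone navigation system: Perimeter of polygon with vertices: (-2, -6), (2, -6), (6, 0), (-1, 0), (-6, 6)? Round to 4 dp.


Sides: (-2, -6)->(2, -6): sqrt(16) = 4, (2, -6)->(6, 0): sqrt(52) = 7.211103, (6, 0)->(-1, 0): sqrt(49) = 7, (-1, 0)->(-6, 6): sqrt(61) = 7.81025, (-6, 6)->(-2, -6): sqrt(160) = 12.649111
Sum = 38.670464
Perimeter = 38.6705

38.6705


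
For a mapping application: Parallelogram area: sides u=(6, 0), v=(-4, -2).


|u x v| = |6*(-2) - 0*(-4)|
= |(-12) - 0| = 12

12


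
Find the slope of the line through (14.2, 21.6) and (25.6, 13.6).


slope = (y2-y1)/(x2-x1) = (13.6-21.6)/(25.6-14.2) = (-8)/11.4 = -0.7018

-0.7018
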